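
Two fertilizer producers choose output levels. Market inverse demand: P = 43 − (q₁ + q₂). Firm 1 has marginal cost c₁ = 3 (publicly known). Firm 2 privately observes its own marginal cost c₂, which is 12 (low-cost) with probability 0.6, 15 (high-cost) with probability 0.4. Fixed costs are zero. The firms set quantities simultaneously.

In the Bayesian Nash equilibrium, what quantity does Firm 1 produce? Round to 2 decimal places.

16.73

Type-c best response for Firm 2: q₂(c) = (43 − c)/2 − q₁/2.
Firm 1 maximizes expected profit; its first-order condition is 43 − 2q₁ − E[q₂] − 3 = 0.
Substituting E[q₂] and solving: E[c₂] = 13.2, so q₁ = (43 − 2·3 + 13.2)/3 = 16.7333.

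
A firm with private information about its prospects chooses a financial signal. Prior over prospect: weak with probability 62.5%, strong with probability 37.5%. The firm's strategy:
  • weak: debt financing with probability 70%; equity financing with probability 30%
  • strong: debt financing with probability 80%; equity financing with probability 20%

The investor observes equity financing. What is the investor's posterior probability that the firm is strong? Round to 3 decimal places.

P(equity financing) = 0.625·0.3 + 0.375·0.2 = 0.2625
P(strong | equity financing) = (0.375·0.2) / 0.2625 = 0.075 / 0.2625 = 0.285714

0.286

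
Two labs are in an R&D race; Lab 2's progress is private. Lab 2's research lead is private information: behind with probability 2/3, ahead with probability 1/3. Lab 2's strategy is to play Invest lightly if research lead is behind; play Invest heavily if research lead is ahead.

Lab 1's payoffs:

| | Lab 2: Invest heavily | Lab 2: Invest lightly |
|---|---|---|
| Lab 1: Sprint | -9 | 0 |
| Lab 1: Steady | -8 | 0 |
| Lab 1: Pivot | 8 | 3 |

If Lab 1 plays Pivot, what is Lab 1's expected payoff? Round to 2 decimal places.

Take the expectation over Lab 2's research lead, weighting each type's action by its prior probability.
E[Pivot] = 2/3·3 + 1/3·8 = 2 + 8/3 = 14/3

4.67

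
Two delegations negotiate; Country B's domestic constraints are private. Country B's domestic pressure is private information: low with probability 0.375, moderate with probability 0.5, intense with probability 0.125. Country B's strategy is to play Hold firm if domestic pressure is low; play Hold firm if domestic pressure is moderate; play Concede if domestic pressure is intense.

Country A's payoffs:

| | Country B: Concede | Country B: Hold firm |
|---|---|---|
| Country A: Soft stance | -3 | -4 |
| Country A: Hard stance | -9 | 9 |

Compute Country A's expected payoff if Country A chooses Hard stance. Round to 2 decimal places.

6.75

Take the expectation over Country B's domestic pressure, weighting each type's action by its prior probability.
E[Hard stance] = 0.375·9 + 0.5·9 + 0.125·(-9) = 3.375 + 4.5 + (-1.125) = 6.75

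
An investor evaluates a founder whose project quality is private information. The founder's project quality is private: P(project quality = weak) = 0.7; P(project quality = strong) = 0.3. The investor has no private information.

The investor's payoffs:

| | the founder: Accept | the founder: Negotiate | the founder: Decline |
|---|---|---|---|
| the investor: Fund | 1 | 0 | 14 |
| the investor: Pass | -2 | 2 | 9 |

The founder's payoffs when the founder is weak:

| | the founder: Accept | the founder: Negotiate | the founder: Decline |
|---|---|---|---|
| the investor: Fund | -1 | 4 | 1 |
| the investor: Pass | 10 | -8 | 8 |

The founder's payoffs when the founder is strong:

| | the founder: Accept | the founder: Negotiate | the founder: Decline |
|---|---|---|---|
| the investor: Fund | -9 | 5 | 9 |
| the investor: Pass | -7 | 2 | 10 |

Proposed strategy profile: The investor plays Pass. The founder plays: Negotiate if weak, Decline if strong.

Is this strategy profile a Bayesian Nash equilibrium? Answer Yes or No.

No

A profile is a BNE iff every type of every player is best-responding given beliefs about the other side.
The investor plays Pass: E[Pass] = 0.7·(2) + 0.3·(9) = 4.1; E[Fund] = 4.2. Not best-responding. ✗
The founder (project quality weak), facing Pass: Accept gives 10, Negotiate gives -8, Decline gives 8. Proposed Negotiate is not best — profitable deviation exists. ✗
The founder (project quality strong), facing Pass: Accept gives -7, Negotiate gives 2, Decline gives 10. Proposed Decline is best. ✓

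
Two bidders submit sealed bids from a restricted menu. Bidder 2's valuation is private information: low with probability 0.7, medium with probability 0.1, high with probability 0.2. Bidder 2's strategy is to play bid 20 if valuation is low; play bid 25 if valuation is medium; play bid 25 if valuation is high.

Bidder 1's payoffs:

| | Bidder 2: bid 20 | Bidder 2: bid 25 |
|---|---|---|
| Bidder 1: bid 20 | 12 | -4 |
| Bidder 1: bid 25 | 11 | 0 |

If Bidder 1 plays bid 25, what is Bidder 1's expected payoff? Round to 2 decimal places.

E[bid 25] = 0.7·11 + 0.1·0 + 0.2·0 = 7.7 + 0 + 0 = 7.7

7.70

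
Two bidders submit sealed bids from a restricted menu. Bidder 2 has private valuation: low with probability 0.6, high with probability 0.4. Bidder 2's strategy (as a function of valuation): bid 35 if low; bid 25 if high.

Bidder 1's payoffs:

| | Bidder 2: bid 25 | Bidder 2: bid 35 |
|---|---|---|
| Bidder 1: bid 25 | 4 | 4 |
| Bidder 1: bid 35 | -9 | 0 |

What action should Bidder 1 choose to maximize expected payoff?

E[bid 25] = 0.6·(4) + 0.4·(4) = 4
E[bid 35] = 0.6·(0) + 0.4·(-9) = -3.6
Best response: bid 25 (4 is the largest).

bid 25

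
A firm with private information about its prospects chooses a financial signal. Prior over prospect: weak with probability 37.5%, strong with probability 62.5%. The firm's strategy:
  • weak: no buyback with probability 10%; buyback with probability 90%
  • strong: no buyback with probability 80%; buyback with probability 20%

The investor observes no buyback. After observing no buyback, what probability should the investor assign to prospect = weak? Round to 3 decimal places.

0.070

P(no buyback) = 0.375·0.1 + 0.625·0.8 = 0.5375
P(weak | no buyback) = (0.375·0.1) / 0.5375 = 0.0375 / 0.5375 = 0.0697674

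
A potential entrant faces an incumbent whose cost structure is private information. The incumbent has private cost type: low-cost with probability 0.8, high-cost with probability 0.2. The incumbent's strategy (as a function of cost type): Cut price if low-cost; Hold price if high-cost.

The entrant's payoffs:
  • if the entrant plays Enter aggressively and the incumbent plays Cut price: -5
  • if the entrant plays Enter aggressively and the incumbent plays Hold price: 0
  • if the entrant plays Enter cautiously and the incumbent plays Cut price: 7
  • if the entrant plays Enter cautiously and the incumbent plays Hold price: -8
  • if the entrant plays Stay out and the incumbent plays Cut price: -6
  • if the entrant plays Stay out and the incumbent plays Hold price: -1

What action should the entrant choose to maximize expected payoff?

Compute the entrant's expected payoff for each action, taking the expectation over the incumbent's type.
E[Enter aggressively] = 0.8·(-5) + 0.2·(0) = -4
E[Enter cautiously] = 0.8·(7) + 0.2·(-8) = 4
E[Stay out] = 0.8·(-6) + 0.2·(-1) = -5
Best response: Enter cautiously (4 is the largest).

Enter cautiously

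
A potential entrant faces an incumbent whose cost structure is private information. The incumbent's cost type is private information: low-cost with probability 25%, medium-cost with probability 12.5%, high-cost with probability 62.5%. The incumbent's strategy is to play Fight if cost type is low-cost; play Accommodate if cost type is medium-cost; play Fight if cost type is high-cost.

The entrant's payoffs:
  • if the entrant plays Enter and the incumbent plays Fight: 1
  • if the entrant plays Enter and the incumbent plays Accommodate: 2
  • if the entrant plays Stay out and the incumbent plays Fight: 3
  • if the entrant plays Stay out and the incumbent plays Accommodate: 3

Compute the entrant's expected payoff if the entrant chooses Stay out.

3

Take the expectation over the incumbent's cost type, weighting each type's action by its prior probability.
E[Stay out] = 0.25·3 + 0.125·3 + 0.625·3 = 0.75 + 0.375 + 1.875 = 3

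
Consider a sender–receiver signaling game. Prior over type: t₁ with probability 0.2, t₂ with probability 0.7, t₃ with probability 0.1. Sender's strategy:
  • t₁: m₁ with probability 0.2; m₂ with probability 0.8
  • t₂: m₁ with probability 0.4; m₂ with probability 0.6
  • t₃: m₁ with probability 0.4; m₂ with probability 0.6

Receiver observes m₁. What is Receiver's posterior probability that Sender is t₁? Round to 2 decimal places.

0.11

Apply Bayes' rule using the sender's strategy as the likelihood.
P(m₁) = 0.2·0.2 + 0.7·0.4 + 0.1·0.4 = 0.36
P(t₁ | m₁) = (0.2·0.2) / 0.36 = 0.04 / 0.36 = 0.111111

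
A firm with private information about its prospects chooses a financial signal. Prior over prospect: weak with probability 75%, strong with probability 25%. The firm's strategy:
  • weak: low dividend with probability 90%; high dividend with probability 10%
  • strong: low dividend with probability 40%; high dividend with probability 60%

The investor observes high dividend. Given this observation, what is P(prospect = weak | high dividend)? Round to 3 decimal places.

0.333

P(high dividend) = 0.75·0.1 + 0.25·0.6 = 0.225
P(weak | high dividend) = (0.75·0.1) / 0.225 = 0.075 / 0.225 = 0.333333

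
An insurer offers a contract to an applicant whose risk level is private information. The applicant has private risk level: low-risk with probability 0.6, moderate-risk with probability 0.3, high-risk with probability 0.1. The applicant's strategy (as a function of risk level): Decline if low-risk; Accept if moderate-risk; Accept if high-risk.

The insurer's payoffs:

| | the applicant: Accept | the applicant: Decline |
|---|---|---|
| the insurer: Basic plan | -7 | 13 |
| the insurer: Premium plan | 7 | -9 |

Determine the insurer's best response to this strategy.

E[Basic plan] = 0.6·(13) + 0.3·(-7) + 0.1·(-7) = 5
E[Premium plan] = 0.6·(-9) + 0.3·(7) + 0.1·(7) = -2.6
Best response: Basic plan (5 is the largest).

Basic plan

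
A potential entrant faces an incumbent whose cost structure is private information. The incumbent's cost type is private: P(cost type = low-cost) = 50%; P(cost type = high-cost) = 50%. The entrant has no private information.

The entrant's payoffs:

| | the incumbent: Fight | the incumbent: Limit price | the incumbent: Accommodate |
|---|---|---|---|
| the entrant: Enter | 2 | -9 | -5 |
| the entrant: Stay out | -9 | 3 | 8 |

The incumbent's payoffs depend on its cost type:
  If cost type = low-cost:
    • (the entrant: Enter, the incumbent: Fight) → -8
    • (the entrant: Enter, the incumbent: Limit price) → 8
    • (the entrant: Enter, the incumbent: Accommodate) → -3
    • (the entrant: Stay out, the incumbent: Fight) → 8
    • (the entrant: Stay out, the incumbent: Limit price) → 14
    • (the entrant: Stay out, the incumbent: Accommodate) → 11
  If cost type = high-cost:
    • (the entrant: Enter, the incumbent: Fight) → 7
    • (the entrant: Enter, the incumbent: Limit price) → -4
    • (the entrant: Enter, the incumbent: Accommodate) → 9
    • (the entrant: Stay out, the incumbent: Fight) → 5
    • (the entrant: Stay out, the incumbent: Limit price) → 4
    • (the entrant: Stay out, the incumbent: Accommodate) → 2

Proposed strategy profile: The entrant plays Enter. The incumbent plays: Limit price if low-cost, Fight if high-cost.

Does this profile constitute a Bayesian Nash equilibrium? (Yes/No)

The entrant plays Enter: E[Enter] = 0.5·(-9) + 0.5·(2) = -3.5; E[Stay out] = -3. Not best-responding. ✗
The incumbent (cost type low-cost), facing Enter: Fight gives -8, Limit price gives 8, Accommodate gives -3. Proposed Limit price is best. ✓
The incumbent (cost type high-cost), facing Enter: Fight gives 7, Limit price gives -4, Accommodate gives 9. Proposed Fight is not best — profitable deviation exists. ✗

No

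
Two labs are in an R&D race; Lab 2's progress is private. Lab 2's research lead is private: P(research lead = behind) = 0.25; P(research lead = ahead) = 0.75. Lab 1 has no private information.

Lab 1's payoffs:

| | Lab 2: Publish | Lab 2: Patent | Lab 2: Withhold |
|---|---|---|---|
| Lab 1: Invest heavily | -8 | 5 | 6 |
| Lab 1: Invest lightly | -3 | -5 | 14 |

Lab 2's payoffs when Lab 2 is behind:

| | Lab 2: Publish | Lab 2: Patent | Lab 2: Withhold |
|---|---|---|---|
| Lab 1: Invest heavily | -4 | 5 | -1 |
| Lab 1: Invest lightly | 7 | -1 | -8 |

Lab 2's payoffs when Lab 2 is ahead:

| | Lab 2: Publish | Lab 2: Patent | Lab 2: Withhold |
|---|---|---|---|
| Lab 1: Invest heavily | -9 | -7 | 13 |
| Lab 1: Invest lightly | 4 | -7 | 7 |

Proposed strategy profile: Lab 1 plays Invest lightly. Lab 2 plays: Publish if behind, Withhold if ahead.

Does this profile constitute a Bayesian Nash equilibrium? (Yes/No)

A profile is a BNE iff every type of every player is best-responding given beliefs about the other side.
Lab 1 plays Invest lightly: E[Invest lightly] = 0.25·(-3) + 0.75·(14) = 9.75; E[Invest heavily] = 2.5. Best-responding. ✓
Lab 2 (research lead behind), facing Invest lightly: Publish gives 7, Patent gives -1, Withhold gives -8. Proposed Publish is best. ✓
Lab 2 (research lead ahead), facing Invest lightly: Publish gives 4, Patent gives -7, Withhold gives 7. Proposed Withhold is best. ✓

Yes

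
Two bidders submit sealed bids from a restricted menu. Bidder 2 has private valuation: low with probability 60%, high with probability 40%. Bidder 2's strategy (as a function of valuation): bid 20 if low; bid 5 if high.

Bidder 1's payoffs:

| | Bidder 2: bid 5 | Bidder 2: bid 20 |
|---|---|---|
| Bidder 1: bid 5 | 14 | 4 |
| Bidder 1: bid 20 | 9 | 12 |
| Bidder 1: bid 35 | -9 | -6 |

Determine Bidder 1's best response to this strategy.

bid 20

E[bid 5] = 0.6·(4) + 0.4·(14) = 8
E[bid 20] = 0.6·(12) + 0.4·(9) = 10.8
E[bid 35] = 0.6·(-6) + 0.4·(-9) = -7.2
Best response: bid 20 (10.8 is the largest).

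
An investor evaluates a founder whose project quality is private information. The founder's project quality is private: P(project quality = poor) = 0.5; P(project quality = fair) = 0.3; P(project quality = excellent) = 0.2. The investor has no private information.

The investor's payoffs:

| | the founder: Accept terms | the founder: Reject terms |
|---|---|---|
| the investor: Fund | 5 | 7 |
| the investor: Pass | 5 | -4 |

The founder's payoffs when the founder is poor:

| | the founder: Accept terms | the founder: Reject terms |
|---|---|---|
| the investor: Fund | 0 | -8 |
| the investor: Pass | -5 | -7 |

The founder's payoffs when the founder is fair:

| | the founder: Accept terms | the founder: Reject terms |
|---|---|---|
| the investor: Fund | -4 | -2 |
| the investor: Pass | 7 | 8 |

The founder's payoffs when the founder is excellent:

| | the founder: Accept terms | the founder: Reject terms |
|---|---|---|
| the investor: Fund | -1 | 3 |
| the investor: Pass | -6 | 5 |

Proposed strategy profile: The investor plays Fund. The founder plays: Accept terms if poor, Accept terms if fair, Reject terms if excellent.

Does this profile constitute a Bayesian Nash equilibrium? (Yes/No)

The investor plays Fund: E[Fund] = 0.5·(5) + 0.3·(5) + 0.2·(7) = 5.4; E[Pass] = 3.2. Best-responding. ✓
The founder (project quality poor), facing Fund: Accept terms gives 0, Reject terms gives -8. Proposed Accept terms is best. ✓
The founder (project quality fair), facing Fund: Accept terms gives -4, Reject terms gives -2. Proposed Accept terms is not best — profitable deviation exists. ✗
The founder (project quality excellent), facing Fund: Accept terms gives -1, Reject terms gives 3. Proposed Reject terms is best. ✓

No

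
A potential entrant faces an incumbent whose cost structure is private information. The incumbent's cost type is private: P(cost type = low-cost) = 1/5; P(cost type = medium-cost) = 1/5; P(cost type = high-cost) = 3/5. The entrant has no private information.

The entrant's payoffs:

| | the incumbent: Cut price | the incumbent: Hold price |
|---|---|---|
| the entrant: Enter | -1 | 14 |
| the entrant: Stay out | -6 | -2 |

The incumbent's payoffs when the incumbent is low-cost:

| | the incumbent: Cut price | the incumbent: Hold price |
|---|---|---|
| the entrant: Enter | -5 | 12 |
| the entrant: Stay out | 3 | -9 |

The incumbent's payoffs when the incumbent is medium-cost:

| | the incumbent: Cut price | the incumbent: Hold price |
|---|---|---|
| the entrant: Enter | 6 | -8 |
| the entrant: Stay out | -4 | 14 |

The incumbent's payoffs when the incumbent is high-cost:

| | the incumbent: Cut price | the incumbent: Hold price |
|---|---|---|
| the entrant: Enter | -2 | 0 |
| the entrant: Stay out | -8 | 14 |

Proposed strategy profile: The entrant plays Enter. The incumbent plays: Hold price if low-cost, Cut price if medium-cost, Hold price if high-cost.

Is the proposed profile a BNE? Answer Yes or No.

Yes

The entrant plays Enter: E[Enter] = 1/5·(14) + 1/5·(-1) + 3/5·(14) = 11; E[Stay out] = -14/5. Best-responding. ✓
The incumbent (cost type low-cost), facing Enter: Cut price gives -5, Hold price gives 12. Proposed Hold price is best. ✓
The incumbent (cost type medium-cost), facing Enter: Cut price gives 6, Hold price gives -8. Proposed Cut price is best. ✓
The incumbent (cost type high-cost), facing Enter: Cut price gives -2, Hold price gives 0. Proposed Hold price is best. ✓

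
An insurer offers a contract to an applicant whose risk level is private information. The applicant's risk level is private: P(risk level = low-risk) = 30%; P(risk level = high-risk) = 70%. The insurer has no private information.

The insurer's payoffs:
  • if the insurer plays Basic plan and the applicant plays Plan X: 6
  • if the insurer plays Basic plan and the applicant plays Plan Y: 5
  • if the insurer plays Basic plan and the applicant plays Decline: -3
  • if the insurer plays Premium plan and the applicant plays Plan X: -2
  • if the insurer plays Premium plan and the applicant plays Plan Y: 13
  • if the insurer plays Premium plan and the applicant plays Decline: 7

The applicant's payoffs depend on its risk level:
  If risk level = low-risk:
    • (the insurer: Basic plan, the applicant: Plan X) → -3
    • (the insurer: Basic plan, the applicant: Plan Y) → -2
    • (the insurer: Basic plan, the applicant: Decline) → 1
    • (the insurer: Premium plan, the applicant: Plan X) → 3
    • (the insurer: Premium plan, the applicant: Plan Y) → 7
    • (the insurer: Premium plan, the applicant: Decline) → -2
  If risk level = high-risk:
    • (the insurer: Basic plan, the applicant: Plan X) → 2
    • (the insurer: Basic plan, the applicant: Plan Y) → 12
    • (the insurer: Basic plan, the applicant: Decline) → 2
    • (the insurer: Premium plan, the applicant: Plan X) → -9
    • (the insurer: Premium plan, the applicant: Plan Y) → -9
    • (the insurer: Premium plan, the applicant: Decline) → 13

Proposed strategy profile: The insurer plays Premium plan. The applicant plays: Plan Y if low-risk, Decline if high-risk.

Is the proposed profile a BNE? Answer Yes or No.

Yes

A profile is a BNE iff every type of every player is best-responding given beliefs about the other side.
The insurer plays Premium plan: E[Premium plan] = 0.3·(13) + 0.7·(7) = 8.8; E[Basic plan] = -0.6. Best-responding. ✓
The applicant (risk level low-risk), facing Premium plan: Plan X gives 3, Plan Y gives 7, Decline gives -2. Proposed Plan Y is best. ✓
The applicant (risk level high-risk), facing Premium plan: Plan X gives -9, Plan Y gives -9, Decline gives 13. Proposed Decline is best. ✓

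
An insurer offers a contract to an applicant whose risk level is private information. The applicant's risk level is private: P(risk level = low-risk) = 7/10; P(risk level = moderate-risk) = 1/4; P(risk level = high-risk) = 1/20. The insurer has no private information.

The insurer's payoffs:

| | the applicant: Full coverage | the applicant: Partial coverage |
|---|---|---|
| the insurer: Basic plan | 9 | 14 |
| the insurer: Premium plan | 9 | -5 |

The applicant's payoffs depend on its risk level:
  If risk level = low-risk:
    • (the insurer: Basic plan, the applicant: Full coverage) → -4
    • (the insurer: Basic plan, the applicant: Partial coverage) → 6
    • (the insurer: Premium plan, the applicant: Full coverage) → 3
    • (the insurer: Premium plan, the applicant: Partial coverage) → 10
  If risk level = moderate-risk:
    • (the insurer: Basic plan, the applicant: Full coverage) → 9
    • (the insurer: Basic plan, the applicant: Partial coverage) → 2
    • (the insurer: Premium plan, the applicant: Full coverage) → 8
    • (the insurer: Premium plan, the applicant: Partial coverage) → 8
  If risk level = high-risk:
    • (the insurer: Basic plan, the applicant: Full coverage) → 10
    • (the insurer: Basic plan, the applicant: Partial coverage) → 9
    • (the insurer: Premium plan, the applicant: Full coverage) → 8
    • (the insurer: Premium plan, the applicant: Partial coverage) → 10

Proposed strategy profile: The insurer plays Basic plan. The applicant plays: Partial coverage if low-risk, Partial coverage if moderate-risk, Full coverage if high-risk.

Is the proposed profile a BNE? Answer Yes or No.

A profile is a BNE iff every type of every player is best-responding given beliefs about the other side.
The insurer plays Basic plan: E[Basic plan] = 7/10·(14) + 1/4·(14) + 1/20·(9) = 55/4; E[Premium plan] = -43/10. Best-responding. ✓
The applicant (risk level low-risk), facing Basic plan: Full coverage gives -4, Partial coverage gives 6. Proposed Partial coverage is best. ✓
The applicant (risk level moderate-risk), facing Basic plan: Full coverage gives 9, Partial coverage gives 2. Proposed Partial coverage is not best — profitable deviation exists. ✗
The applicant (risk level high-risk), facing Basic plan: Full coverage gives 10, Partial coverage gives 9. Proposed Full coverage is best. ✓

No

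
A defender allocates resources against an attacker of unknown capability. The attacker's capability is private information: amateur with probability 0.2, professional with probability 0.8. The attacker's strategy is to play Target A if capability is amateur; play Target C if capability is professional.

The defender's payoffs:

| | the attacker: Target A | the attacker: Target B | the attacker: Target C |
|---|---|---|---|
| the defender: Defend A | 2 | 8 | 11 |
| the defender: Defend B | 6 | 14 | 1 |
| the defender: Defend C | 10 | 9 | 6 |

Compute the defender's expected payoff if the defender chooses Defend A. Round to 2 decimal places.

E[Defend A] = 0.2·2 + 0.8·11 = 0.4 + 8.8 = 9.2

9.20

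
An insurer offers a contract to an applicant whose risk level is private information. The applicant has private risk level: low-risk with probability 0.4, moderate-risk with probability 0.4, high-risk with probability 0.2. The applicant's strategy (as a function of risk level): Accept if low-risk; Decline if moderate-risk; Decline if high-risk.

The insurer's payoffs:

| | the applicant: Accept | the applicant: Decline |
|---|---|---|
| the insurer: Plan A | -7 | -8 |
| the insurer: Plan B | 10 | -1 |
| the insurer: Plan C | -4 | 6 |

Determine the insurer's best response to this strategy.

Plan B

E[Plan A] = 0.4·(-7) + 0.4·(-8) + 0.2·(-8) = -7.6
E[Plan B] = 0.4·(10) + 0.4·(-1) + 0.2·(-1) = 3.4
E[Plan C] = 0.4·(-4) + 0.4·(6) + 0.2·(6) = 2
Best response: Plan B (3.4 is the largest).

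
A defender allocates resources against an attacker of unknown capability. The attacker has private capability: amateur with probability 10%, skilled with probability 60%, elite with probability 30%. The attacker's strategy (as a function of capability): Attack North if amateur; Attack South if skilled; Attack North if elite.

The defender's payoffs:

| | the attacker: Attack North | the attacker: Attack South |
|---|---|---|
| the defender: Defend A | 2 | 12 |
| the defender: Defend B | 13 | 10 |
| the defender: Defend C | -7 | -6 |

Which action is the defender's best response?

Defend B

E[Defend A] = 0.1·(2) + 0.6·(12) + 0.3·(2) = 8
E[Defend B] = 0.1·(13) + 0.6·(10) + 0.3·(13) = 11.2
E[Defend C] = 0.1·(-7) + 0.6·(-6) + 0.3·(-7) = -6.4
Best response: Defend B (11.2 is the largest).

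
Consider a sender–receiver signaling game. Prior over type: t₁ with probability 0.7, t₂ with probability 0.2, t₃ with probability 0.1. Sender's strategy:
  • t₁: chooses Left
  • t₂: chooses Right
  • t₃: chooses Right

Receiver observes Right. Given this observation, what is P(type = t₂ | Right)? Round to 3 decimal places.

P(Right) = 0.7·0 + 0.2·1 + 0.1·1 = 0.3
P(t₂ | Right) = (0.2·1) / 0.3 = 0.2 / 0.3 = 0.666667

0.667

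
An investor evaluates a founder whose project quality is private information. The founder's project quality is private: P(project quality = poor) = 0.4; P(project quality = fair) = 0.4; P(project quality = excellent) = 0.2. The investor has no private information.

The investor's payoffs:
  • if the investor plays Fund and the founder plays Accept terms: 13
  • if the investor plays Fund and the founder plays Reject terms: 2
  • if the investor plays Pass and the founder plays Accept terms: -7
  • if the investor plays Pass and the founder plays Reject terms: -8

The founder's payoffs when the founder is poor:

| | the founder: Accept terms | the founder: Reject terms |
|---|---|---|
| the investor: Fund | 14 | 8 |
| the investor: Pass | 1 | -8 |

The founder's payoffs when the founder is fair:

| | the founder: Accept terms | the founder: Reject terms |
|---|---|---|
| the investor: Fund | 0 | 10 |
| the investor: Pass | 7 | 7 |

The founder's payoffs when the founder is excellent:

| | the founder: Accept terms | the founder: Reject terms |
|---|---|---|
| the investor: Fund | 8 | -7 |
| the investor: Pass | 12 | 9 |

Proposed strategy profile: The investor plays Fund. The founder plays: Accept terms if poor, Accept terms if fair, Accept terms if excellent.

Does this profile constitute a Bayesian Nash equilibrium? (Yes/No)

No

The investor plays Fund: E[Fund] = 0.4·(13) + 0.4·(13) + 0.2·(13) = 13; E[Pass] = -7. Best-responding. ✓
The founder (project quality poor), facing Fund: Accept terms gives 14, Reject terms gives 8. Proposed Accept terms is best. ✓
The founder (project quality fair), facing Fund: Accept terms gives 0, Reject terms gives 10. Proposed Accept terms is not best — profitable deviation exists. ✗
The founder (project quality excellent), facing Fund: Accept terms gives 8, Reject terms gives -7. Proposed Accept terms is best. ✓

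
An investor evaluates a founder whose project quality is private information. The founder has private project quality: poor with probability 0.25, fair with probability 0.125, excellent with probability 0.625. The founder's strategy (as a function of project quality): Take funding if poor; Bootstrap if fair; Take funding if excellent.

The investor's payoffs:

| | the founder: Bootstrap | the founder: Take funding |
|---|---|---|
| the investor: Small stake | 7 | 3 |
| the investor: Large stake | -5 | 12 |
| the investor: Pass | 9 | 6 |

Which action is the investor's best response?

Compute the investor's expected payoff for each action, taking the expectation over the founder's type.
E[Small stake] = 0.25·(3) + 0.125·(7) + 0.625·(3) = 3.5
E[Large stake] = 0.25·(12) + 0.125·(-5) + 0.625·(12) = 9.875
E[Pass] = 0.25·(6) + 0.125·(9) + 0.625·(6) = 6.375
Best response: Large stake (9.875 is the largest).

Large stake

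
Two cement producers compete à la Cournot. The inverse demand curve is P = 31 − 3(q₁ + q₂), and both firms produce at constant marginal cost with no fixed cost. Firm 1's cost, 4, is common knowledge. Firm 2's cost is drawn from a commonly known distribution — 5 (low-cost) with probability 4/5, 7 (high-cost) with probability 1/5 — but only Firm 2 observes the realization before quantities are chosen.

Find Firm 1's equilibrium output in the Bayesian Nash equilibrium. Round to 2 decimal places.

Type-c best response for Firm 2: q₂(c) = (31 − c)/6 − q₁/2.
Firm 1 maximizes expected profit; its first-order condition is 31 − 6q₁ − 3E[q₂] − 4 = 0.
Substituting E[q₂] and solving: E[c₂] = 5.4, so q₁ = (31 − 2·4 + 5.4)/9 = 3.15556.

3.16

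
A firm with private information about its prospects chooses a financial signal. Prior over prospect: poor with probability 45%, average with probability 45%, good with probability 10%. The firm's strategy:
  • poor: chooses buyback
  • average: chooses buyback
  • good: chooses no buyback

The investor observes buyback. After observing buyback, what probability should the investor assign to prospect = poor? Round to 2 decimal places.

P(buyback) = 0.45·1 + 0.45·1 + 0.1·0 = 0.9
P(poor | buyback) = (0.45·1) / 0.9 = 0.45 / 0.9 = 0.5

0.50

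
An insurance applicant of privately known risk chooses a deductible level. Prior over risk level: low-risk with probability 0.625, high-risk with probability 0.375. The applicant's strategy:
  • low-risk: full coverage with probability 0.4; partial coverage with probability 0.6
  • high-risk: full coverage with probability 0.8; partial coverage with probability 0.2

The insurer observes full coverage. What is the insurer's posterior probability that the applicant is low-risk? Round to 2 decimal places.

0.45

P(full coverage) = 0.625·0.4 + 0.375·0.8 = 0.55
P(low-risk | full coverage) = (0.625·0.4) / 0.55 = 0.25 / 0.55 = 0.454545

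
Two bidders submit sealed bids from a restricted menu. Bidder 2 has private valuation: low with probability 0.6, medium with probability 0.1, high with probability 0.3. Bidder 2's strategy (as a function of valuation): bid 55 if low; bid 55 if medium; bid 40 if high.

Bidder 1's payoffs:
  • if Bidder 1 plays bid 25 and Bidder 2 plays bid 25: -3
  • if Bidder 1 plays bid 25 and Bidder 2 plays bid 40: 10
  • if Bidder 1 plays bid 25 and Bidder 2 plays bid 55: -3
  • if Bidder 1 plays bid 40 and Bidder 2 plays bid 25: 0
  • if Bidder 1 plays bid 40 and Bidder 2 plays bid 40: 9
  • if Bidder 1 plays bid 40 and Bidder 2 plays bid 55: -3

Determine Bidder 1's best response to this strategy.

E[bid 25] = 0.6·(-3) + 0.1·(-3) + 0.3·(10) = 0.9
E[bid 40] = 0.6·(-3) + 0.1·(-3) + 0.3·(9) = 0.6
Best response: bid 25 (0.9 is the largest).

bid 25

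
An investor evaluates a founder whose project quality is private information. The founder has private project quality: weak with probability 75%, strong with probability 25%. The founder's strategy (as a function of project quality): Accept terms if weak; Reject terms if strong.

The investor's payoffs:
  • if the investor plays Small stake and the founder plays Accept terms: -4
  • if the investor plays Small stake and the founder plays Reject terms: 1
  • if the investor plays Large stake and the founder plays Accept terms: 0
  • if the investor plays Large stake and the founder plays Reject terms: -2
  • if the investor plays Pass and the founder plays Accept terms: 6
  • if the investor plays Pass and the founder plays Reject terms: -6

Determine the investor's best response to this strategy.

E[Small stake] = 0.75·(-4) + 0.25·(1) = -2.75
E[Large stake] = 0.75·(0) + 0.25·(-2) = -0.5
E[Pass] = 0.75·(6) + 0.25·(-6) = 3
Best response: Pass (3 is the largest).

Pass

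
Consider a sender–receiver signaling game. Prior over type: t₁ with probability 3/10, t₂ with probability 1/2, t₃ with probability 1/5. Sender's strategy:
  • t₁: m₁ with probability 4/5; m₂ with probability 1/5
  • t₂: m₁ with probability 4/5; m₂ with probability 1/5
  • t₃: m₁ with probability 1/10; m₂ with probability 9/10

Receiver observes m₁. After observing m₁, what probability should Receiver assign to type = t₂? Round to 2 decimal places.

0.61

Apply Bayes' rule using the sender's strategy as the likelihood.
P(m₁) = (3/10)·(4/5) + (1/2)·(4/5) + (1/5)·(1/10) = 33/50
P(t₂ | m₁) = ((1/2)·(4/5)) / (33/50) = (2/5) / (33/50) = 20/33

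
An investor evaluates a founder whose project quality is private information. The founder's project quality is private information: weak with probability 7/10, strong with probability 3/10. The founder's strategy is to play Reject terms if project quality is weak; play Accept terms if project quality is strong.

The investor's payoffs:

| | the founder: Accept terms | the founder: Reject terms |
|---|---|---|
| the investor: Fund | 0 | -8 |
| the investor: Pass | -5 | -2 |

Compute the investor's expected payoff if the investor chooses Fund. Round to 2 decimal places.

-5.60

E[Fund] = 7/10·(-8) + 3/10·0 = (-28/5) + 0 = -28/5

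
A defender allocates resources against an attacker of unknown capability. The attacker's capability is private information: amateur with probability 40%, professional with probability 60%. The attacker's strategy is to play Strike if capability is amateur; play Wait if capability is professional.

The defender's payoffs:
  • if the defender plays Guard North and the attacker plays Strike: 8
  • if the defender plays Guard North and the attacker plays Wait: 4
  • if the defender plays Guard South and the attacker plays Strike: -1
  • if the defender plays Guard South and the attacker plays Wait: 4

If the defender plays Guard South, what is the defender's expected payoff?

2

E[Guard South] = 0.4·(-1) + 0.6·4 = (-0.4) + 2.4 = 2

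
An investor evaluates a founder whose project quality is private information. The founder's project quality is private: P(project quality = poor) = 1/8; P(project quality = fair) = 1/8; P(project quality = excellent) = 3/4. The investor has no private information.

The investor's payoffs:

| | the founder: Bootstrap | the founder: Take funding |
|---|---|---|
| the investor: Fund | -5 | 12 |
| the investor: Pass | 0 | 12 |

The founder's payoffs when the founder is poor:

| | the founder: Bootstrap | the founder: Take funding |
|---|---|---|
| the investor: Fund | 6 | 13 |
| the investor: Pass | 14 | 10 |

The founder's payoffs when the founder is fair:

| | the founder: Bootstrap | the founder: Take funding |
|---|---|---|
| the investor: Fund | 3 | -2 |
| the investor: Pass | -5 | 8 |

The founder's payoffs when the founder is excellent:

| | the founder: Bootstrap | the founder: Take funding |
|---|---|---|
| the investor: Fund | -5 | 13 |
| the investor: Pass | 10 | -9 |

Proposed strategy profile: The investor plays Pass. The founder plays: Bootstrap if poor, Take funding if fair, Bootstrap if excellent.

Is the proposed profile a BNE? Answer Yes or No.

A profile is a BNE iff every type of every player is best-responding given beliefs about the other side.
The investor plays Pass: E[Pass] = 1/8·(0) + 1/8·(12) + 3/4·(0) = 3/2; E[Fund] = -23/8. Best-responding. ✓
The founder (project quality poor), facing Pass: Bootstrap gives 14, Take funding gives 10. Proposed Bootstrap is best. ✓
The founder (project quality fair), facing Pass: Bootstrap gives -5, Take funding gives 8. Proposed Take funding is best. ✓
The founder (project quality excellent), facing Pass: Bootstrap gives 10, Take funding gives -9. Proposed Bootstrap is best. ✓

Yes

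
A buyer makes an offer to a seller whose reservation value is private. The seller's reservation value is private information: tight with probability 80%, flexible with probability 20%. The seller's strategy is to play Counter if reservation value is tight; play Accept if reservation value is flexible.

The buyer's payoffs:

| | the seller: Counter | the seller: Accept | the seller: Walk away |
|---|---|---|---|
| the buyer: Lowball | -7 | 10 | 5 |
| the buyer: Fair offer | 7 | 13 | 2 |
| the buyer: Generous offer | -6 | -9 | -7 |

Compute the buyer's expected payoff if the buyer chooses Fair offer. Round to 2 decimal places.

E[Fair offer] = 0.8·7 + 0.2·13 = 5.6 + 2.6 = 8.2

8.20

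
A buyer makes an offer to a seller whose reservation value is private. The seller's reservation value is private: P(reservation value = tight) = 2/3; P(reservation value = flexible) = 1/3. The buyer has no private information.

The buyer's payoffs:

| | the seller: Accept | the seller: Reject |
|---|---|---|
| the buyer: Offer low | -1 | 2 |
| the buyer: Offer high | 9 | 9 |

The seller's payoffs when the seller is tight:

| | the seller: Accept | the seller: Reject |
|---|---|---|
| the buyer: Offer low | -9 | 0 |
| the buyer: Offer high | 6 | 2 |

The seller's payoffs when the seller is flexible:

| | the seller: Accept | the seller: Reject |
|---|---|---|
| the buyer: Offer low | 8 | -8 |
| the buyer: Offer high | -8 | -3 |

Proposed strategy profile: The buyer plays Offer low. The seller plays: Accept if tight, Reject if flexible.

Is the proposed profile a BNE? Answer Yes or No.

The buyer plays Offer low: E[Offer low] = 2/3·(-1) + 1/3·(2) = 0; E[Offer high] = 9. Not best-responding. ✗
The seller (reservation value tight), facing Offer low: Accept gives -9, Reject gives 0. Proposed Accept is not best — profitable deviation exists. ✗
The seller (reservation value flexible), facing Offer low: Accept gives 8, Reject gives -8. Proposed Reject is not best — profitable deviation exists. ✗

No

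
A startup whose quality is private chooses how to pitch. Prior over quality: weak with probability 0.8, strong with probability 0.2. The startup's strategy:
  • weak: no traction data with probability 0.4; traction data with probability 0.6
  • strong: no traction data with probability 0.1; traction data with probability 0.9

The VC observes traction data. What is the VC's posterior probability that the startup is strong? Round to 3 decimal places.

0.273

Apply Bayes' rule using the sender's strategy as the likelihood.
P(traction data) = 0.8·0.6 + 0.2·0.9 = 0.66
P(strong | traction data) = (0.2·0.9) / 0.66 = 0.18 / 0.66 = 0.272727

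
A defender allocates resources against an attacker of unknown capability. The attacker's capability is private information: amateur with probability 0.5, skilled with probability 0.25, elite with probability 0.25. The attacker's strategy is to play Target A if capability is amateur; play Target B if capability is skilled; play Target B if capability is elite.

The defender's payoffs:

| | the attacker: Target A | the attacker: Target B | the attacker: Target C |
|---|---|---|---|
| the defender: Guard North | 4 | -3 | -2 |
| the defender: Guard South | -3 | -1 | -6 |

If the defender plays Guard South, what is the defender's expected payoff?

-2

E[Guard South] = 0.5·(-3) + 0.25·(-1) + 0.25·(-1) = (-1.5) + (-0.25) + (-0.25) = -2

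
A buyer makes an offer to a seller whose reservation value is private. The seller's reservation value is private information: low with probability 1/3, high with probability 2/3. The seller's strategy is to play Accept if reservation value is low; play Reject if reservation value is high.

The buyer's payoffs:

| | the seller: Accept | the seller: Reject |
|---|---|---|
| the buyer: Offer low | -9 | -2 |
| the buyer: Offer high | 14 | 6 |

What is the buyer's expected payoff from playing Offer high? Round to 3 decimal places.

Take the expectation over the seller's reservation value, weighting each type's action by its prior probability.
E[Offer high] = 1/3·14 + 2/3·6 = 14/3 + 4 = 26/3

8.667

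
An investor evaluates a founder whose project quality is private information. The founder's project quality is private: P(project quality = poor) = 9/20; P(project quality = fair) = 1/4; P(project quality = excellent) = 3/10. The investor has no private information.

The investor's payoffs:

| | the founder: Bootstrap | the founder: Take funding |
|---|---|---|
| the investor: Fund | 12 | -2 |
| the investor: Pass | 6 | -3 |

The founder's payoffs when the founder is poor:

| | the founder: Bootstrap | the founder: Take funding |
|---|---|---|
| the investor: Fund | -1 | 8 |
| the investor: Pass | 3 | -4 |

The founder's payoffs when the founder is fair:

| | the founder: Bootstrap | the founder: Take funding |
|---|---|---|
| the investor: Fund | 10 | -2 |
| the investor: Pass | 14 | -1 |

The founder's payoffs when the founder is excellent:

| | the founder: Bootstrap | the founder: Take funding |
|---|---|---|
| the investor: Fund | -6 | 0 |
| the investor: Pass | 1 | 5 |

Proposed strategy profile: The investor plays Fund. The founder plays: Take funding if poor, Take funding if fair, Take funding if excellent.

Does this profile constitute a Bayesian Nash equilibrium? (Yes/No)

The investor plays Fund: E[Fund] = 9/20·(-2) + 1/4·(-2) + 3/10·(-2) = -2; E[Pass] = -3. Best-responding. ✓
The founder (project quality poor), facing Fund: Bootstrap gives -1, Take funding gives 8. Proposed Take funding is best. ✓
The founder (project quality fair), facing Fund: Bootstrap gives 10, Take funding gives -2. Proposed Take funding is not best — profitable deviation exists. ✗
The founder (project quality excellent), facing Fund: Bootstrap gives -6, Take funding gives 0. Proposed Take funding is best. ✓

No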